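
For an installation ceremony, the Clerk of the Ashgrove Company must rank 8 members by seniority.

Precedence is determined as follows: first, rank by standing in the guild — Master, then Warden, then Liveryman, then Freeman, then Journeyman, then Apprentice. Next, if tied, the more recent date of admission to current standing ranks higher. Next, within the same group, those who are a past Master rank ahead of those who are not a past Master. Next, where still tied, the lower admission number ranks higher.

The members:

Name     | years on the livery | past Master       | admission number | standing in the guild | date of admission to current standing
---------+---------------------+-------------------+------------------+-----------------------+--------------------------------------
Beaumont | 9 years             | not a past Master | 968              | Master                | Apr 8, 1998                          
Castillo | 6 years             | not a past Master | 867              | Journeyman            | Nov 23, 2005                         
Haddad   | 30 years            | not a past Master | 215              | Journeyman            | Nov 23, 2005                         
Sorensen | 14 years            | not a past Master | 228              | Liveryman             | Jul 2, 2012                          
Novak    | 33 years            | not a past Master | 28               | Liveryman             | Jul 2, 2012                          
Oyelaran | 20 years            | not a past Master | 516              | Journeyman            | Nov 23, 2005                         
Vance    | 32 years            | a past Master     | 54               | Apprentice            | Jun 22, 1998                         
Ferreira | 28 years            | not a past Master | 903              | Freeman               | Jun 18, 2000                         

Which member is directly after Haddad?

Oyelaran

By standing in the guild: Beaumont (Master); then Novak and Sorensen (Liveryman); then Ferreira (Freeman); then Haddad, Oyelaran and Castillo (Journeyman); then Vance (Apprentice).
Novak and Sorensen both have date of admission to current standing Jul 2, 2012, so the next rule applies.
Novak and Sorensen are each not a past Master, so the next rule applies.
Among Novak and Sorensen, by admission number (lower first): Novak (28) before Sorensen (228).
Haddad, Oyelaran and Castillo all have date of admission to current standing Nov 23, 2005, so the next rule applies.
Haddad, Oyelaran and Castillo are each not a past Master, so the next rule applies.
Among Haddad, Oyelaran and Castillo, by admission number (lower first): Haddad (215) before Oyelaran (516) before Castillo (867).
Order: Beaumont, Novak, Sorensen, Ferreira, Haddad, Oyelaran, Castillo, Vance.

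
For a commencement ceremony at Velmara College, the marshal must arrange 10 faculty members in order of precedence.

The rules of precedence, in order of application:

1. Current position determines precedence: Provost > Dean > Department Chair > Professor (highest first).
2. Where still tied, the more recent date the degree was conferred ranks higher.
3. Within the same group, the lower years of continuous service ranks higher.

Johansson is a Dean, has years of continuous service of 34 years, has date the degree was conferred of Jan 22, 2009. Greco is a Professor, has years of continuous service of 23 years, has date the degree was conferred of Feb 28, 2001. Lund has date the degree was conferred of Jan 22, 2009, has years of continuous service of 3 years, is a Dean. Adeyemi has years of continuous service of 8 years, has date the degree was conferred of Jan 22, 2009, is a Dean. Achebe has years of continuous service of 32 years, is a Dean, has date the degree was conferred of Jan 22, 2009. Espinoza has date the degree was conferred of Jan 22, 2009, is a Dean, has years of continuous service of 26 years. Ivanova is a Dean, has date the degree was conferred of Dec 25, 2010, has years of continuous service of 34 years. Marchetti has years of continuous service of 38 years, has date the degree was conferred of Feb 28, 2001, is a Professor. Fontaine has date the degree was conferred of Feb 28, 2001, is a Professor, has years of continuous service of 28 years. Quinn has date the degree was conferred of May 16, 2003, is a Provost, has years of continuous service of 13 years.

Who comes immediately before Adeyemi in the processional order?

By current position: Quinn (Provost); then Ivanova, Lund, Adeyemi, Espinoza, Achebe and Johansson (Dean); then Greco, Fontaine and Marchetti (Professor).
Among Ivanova, Lund, Adeyemi, Espinoza, Achebe and Johansson, by date the degree was conferred (later first): Ivanova (Dec 25, 2010) before Lund, Adeyemi, Espinoza, Achebe and Johansson (Jan 22, 2009).
Among Lund, Adeyemi, Espinoza, Achebe and Johansson, by years of continuous service (lower first): Lund (3 years) before Adeyemi (8 years) before Espinoza (26 years) before Achebe (32 years) before Johansson (34 years).
Greco, Fontaine and Marchetti all have date the degree was conferred Feb 28, 2001, so the next rule applies.
Among Greco, Fontaine and Marchetti, by years of continuous service (lower first): Greco (23 years) before Fontaine (28 years) before Marchetti (38 years).
Order: Quinn, Ivanova, Lund, Adeyemi, Espinoza, Achebe, Johansson, Greco, Fontaine, Marchetti.

Lund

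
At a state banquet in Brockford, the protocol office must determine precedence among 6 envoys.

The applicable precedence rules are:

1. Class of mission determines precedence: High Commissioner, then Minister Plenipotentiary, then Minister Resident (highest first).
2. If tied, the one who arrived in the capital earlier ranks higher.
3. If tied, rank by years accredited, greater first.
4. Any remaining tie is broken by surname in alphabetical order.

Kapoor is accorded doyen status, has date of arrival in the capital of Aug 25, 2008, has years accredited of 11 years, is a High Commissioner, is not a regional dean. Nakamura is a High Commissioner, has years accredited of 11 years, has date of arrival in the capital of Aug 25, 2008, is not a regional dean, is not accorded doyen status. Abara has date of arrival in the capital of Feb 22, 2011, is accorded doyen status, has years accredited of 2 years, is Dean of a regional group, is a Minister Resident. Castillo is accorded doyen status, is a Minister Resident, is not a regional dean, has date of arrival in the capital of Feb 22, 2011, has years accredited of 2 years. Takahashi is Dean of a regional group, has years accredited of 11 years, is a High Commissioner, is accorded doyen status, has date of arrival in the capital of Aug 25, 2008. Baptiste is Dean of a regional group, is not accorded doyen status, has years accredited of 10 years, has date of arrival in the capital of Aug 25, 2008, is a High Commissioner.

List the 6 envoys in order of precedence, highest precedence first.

By class of mission: Kapoor, Nakamura, Takahashi and Baptiste (High Commissioner); then Abara and Castillo (Minister Resident).
Kapoor, Nakamura, Takahashi and Baptiste all have date of arrival in the capital Aug 25, 2008, so the next rule applies.
Among Kapoor, Nakamura, Takahashi and Baptiste, by years accredited (higher first): Kapoor, Nakamura and Takahashi (11 years) before Baptiste (10 years).
Among Kapoor, Nakamura and Takahashi, alphabetically by surname: Kapoor before Nakamura before Takahashi.
Abara and Castillo both have date of arrival in the capital Feb 22, 2011, so the next rule applies.
Abara and Castillo both have years accredited 2 years, so the next rule applies.
Among Abara and Castillo, alphabetically by surname: Abara before Castillo.
Full order: Kapoor, Nakamura, Takahashi, Baptiste, Abara, Castillo.

Kapoor, Nakamura, Takahashi, Baptiste, Abara, Castillo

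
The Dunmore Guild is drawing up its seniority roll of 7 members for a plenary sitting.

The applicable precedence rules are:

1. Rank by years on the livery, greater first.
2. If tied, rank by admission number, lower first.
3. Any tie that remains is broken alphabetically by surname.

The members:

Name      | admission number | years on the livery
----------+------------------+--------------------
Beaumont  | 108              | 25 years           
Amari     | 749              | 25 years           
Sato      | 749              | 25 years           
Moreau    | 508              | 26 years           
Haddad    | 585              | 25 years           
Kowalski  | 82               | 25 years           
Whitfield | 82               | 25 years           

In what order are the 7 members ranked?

Moreau, Kowalski, Whitfield, Beaumont, Haddad, Amari, Sato

By years on the livery (higher first): Moreau (26 years); then Kowalski, Whitfield, Beaumont, Haddad, Amari and Sato (each 25 years).
Among Kowalski, Whitfield, Beaumont, Haddad, Amari and Sato, by admission number (lower first): Kowalski and Whitfield (82) before Beaumont (108) before Haddad (585) before Amari and Sato (749).
Among Kowalski and Whitfield, alphabetically by surname: Kowalski before Whitfield.
Among Amari and Sato, alphabetically by surname: Amari before Sato.
Full order: Moreau, Kowalski, Whitfield, Beaumont, Haddad, Amari, Sato.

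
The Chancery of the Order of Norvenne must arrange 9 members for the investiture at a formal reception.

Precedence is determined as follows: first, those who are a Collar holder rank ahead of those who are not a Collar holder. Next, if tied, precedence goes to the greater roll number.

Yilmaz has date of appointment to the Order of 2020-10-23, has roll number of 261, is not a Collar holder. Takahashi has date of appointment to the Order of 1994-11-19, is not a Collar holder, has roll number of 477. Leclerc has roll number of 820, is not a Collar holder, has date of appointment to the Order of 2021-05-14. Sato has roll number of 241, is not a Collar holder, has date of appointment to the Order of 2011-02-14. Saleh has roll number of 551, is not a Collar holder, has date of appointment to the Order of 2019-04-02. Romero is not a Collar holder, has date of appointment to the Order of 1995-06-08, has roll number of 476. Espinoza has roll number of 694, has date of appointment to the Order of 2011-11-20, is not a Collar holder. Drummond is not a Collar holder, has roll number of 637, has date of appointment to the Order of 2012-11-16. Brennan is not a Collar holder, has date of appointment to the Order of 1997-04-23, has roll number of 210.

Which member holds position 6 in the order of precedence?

By the first rule: Leclerc, Espinoza, Drummond, Saleh, Takahashi, Romero, Yilmaz, Sato and Brennan (each not a Collar holder).
Among Leclerc, Espinoza, Drummond, Saleh, Takahashi, Romero, Yilmaz, Sato and Brennan, by roll number (higher first): Leclerc (820) before Espinoza (694) before Drummond (637) before Saleh (551) before Takahashi (477) before Romero (476) before Yilmaz (261) before Sato (241) before Brennan (210).
Order: Leclerc, Espinoza, Drummond, Saleh, Takahashi, Romero, Yilmaz, Sato, Brennan.

Romero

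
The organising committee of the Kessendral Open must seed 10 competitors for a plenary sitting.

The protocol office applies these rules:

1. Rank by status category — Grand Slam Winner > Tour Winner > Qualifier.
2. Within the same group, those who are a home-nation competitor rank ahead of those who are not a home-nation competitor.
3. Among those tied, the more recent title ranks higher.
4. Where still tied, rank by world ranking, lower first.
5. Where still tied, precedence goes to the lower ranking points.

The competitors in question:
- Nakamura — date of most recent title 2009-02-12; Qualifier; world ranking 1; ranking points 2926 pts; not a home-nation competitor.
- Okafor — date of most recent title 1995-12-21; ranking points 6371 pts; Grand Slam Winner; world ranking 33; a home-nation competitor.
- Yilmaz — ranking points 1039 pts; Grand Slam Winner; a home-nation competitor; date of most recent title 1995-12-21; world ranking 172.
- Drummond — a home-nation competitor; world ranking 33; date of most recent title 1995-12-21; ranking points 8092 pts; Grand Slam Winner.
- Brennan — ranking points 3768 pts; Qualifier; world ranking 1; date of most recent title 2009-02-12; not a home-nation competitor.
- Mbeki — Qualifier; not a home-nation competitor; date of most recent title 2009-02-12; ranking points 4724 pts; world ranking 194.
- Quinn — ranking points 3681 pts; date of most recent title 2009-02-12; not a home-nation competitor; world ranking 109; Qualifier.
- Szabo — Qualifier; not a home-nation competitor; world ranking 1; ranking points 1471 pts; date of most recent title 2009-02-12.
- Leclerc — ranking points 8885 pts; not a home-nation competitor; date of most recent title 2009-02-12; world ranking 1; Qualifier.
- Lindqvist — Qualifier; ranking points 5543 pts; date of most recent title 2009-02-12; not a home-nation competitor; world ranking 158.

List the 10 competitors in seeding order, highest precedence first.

By status category: Okafor, Drummond and Yilmaz (Grand Slam Winner); then Szabo, Nakamura, Brennan, Leclerc, Quinn, Lindqvist and Mbeki (Qualifier).
Okafor, Drummond and Yilmaz are each a home-nation competitor, so the next rule applies.
Okafor, Drummond and Yilmaz all have date of most recent title 1995-12-21, so the next rule applies.
Among Okafor, Drummond and Yilmaz, by world ranking (lower first): Okafor and Drummond (33) before Yilmaz (172).
Among Okafor and Drummond, by ranking points (lower first): Okafor (6371 pts) before Drummond (8092 pts).
Szabo, Nakamura, Brennan, Leclerc, Quinn, Lindqvist and Mbeki are each not a home-nation competitor, so the next rule applies.
Szabo, Nakamura, Brennan, Leclerc, Quinn, Lindqvist and Mbeki all have date of most recent title 2009-02-12, so the next rule applies.
Among Szabo, Nakamura, Brennan, Leclerc, Quinn, Lindqvist and Mbeki, by world ranking (lower first): Szabo, Nakamura, Brennan and Leclerc (1) before Quinn (109) before Lindqvist (158) before Mbeki (194).
Among Szabo, Nakamura, Brennan and Leclerc, by ranking points (lower first): Szabo (1471 pts) before Nakamura (2926 pts) before Brennan (3768 pts) before Leclerc (8885 pts).
Full order: Okafor, Drummond, Yilmaz, Szabo, Nakamura, Brennan, Leclerc, Quinn, Lindqvist, Mbeki.

Okafor, Drummond, Yilmaz, Szabo, Nakamura, Brennan, Leclerc, Quinn, Lindqvist, Mbeki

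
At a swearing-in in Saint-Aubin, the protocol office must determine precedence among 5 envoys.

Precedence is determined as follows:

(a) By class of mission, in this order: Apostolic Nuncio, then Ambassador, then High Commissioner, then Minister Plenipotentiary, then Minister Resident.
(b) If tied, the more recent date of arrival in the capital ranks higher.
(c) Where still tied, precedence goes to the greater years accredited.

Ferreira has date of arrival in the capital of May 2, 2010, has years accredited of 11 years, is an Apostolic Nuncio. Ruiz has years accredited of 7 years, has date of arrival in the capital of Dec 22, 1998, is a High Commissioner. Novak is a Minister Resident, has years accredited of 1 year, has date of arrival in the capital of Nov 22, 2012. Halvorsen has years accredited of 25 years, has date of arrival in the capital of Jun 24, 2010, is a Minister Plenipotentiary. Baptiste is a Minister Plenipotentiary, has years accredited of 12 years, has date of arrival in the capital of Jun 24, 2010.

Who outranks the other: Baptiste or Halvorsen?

By class of mission: Ferreira (Apostolic Nuncio); then Ruiz (High Commissioner); then Halvorsen and Baptiste (Minister Plenipotentiary); then Novak (Minister Resident).
Halvorsen and Baptiste both have date of arrival in the capital Jun 24, 2010, so the next rule applies.
Among Halvorsen and Baptiste, by years accredited (higher first): Halvorsen (25 years) before Baptiste (12 years).
So Halvorsen takes precedence.

Halvorsen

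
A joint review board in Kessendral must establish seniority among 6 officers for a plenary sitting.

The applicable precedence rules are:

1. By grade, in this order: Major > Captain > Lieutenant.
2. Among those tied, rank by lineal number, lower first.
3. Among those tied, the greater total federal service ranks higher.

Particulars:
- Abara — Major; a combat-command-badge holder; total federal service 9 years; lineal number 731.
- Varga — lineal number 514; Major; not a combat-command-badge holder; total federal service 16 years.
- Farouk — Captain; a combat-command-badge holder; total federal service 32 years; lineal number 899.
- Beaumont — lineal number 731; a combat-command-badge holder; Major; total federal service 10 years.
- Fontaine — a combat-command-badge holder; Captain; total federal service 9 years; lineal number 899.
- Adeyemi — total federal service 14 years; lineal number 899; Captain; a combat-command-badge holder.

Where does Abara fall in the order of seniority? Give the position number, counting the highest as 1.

3

By grade: Varga, Beaumont and Abara (Major); then Farouk, Adeyemi and Fontaine (Captain).
Among Varga, Beaumont and Abara, by lineal number (lower first): Varga (514) before Beaumont and Abara (731).
Among Beaumont and Abara, by total federal service (higher first): Beaumont (10 years) before Abara (9 years).
Farouk, Adeyemi and Fontaine all have lineal number 899, so the next rule applies.
Among Farouk, Adeyemi and Fontaine, by total federal service (higher first): Farouk (32 years) before Adeyemi (14 years) before Fontaine (9 years).
Order: Varga, Beaumont, Abara, Farouk, Adeyemi, Fontaine. So position 3.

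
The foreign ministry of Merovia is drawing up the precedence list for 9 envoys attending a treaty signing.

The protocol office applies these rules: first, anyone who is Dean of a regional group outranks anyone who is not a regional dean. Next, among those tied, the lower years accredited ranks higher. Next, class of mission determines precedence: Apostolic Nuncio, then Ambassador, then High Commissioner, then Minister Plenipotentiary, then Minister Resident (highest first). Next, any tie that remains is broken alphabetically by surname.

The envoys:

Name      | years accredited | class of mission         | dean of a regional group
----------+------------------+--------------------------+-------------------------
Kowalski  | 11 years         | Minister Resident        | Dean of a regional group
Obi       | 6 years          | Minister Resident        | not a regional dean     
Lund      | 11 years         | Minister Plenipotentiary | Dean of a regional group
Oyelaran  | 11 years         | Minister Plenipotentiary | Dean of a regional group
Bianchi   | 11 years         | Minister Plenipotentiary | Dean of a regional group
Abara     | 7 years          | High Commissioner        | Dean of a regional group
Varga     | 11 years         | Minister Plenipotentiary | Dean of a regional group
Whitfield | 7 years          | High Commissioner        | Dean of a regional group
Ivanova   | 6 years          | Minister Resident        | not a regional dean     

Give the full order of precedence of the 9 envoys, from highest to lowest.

Abara, Whitfield, Bianchi, Lund, Oyelaran, Varga, Kowalski, Ivanova, Obi

By the first rule: Abara, Whitfield, Bianchi, Lund, Oyelaran, Varga and Kowalski (each Dean of a regional group); then Ivanova and Obi (both not a regional dean).
Among Abara, Whitfield, Bianchi, Lund, Oyelaran, Varga and Kowalski, by years accredited (lower first): Abara and Whitfield (7 years) before Bianchi, Lund, Oyelaran, Varga and Kowalski (11 years).
Abara and Whitfield are each High Commissioner, so the next rule applies.
Among Abara and Whitfield, alphabetically by surname: Abara before Whitfield.
Among Bianchi, Lund, Oyelaran, Varga and Kowalski, by class of mission: Bianchi, Lund, Oyelaran and Varga (Minister Plenipotentiary) before Kowalski (Minister Resident).
Among Bianchi, Lund, Oyelaran and Varga, alphabetically by surname: Bianchi before Lund before Oyelaran before Varga.
Ivanova and Obi both have years accredited 6 years, so the next rule applies.
Ivanova and Obi are each Minister Resident, so the next rule applies.
Among Ivanova and Obi, alphabetically by surname: Ivanova before Obi.
Full order: Abara, Whitfield, Bianchi, Lund, Oyelaran, Varga, Kowalski, Ivanova, Obi.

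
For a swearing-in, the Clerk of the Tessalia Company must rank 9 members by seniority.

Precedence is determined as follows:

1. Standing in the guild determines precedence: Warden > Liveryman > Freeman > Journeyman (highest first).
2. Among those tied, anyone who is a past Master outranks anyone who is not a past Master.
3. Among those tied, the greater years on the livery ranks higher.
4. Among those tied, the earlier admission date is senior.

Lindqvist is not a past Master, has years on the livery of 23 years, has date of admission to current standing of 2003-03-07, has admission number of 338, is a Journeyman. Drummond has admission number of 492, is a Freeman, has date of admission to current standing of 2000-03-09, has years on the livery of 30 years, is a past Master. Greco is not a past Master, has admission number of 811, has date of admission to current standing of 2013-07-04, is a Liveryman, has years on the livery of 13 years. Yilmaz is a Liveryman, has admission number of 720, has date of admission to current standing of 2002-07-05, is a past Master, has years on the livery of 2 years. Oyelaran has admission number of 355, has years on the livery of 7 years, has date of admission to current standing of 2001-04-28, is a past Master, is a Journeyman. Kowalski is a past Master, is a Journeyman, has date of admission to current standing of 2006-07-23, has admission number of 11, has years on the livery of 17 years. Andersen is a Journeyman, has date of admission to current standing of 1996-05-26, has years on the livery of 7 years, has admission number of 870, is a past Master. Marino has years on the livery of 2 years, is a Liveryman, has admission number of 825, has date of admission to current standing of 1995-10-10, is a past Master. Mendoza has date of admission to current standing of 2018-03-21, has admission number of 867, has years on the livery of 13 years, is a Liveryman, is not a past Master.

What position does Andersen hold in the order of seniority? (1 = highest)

By standing in the guild: Marino, Yilmaz, Greco and Mendoza (Liveryman); then Drummond (Freeman); then Kowalski, Andersen, Oyelaran and Lindqvist (Journeyman).
Among Marino, Yilmaz, Greco and Mendoza, a past Master before not a past Master: Marino and Yilmaz (a past Master) before Greco and Mendoza (not a past Master).
Marino and Yilmaz both have years on the livery 2 years, so the next rule applies.
Among Marino and Yilmaz, by date of admission to current standing (earlier first): Marino (1995-10-10) before Yilmaz (2002-07-05).
Greco and Mendoza both have years on the livery 13 years, so the next rule applies.
Among Greco and Mendoza, by date of admission to current standing (earlier first): Greco (2013-07-04) before Mendoza (2018-03-21).
Among Kowalski, Andersen, Oyelaran and Lindqvist, a past Master before not a past Master: Kowalski, Andersen and Oyelaran (a past Master) before Lindqvist (not a past Master).
Among Kowalski, Andersen and Oyelaran, by years on the livery (higher first): Kowalski (17 years) before Andersen and Oyelaran (7 years).
Among Andersen and Oyelaran, by date of admission to current standing (earlier first): Andersen (1996-05-26) before Oyelaran (2001-04-28).
Order: Marino, Yilmaz, Greco, Mendoza, Drummond, Kowalski, Andersen, Oyelaran, Lindqvist. So position 7.

7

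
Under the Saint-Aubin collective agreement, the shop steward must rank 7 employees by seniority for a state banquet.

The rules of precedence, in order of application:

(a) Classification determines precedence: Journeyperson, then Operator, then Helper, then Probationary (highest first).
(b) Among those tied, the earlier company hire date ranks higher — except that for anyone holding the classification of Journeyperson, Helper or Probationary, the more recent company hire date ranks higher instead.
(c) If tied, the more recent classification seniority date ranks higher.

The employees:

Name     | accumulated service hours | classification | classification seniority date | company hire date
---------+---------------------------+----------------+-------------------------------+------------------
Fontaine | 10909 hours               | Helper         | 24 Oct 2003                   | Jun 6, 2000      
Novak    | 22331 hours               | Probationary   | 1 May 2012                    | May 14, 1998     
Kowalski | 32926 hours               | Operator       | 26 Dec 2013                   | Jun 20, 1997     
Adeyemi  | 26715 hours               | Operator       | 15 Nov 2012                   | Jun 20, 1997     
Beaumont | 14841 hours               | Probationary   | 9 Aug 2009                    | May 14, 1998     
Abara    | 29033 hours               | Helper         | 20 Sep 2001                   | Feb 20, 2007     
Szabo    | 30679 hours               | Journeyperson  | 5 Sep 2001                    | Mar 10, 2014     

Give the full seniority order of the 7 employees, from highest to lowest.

By classification: Szabo (Journeyperson); then Kowalski and Adeyemi (Operator); then Abara and Fontaine (Helper); then Novak and Beaumont (Probationary).
Kowalski and Adeyemi both have company hire date Jun 20, 1997, so the next rule applies.
Among Kowalski and Adeyemi, by classification seniority date (later first): Kowalski (26 Dec 2013) before Adeyemi (15 Nov 2012).
Among Abara and Fontaine, by company hire date (later first) (reversed rule for this group): Abara (Feb 20, 2007) before Fontaine (Jun 6, 2000).
Novak and Beaumont both have company hire date May 14, 1998, so the next rule applies.
Among Novak and Beaumont, by classification seniority date (later first): Novak (1 May 2012) before Beaumont (9 Aug 2009).
Full order: Szabo, Kowalski, Adeyemi, Abara, Fontaine, Novak, Beaumont.

Szabo, Kowalski, Adeyemi, Abara, Fontaine, Novak, Beaumont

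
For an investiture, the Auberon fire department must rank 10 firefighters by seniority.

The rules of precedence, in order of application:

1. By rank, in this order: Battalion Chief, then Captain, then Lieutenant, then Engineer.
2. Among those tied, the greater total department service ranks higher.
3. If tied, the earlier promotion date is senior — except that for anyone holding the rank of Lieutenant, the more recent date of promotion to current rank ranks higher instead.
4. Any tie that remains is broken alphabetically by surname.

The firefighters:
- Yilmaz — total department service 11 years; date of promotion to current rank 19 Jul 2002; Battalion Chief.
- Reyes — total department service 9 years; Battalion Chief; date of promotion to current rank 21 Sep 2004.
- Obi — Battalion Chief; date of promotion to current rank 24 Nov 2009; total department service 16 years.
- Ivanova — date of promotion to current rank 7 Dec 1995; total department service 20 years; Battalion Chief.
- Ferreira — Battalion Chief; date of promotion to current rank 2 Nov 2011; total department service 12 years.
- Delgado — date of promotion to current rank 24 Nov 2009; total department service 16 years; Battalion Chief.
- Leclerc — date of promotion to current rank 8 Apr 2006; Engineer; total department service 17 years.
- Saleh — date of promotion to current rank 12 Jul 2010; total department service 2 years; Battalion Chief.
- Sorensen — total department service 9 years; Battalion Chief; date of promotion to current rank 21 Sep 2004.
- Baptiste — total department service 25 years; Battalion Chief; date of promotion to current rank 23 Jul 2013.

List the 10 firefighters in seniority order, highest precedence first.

By rank: Baptiste, Ivanova, Delgado, Obi, Ferreira, Yilmaz, Reyes, Sorensen and Saleh (Battalion Chief); then Leclerc (Engineer).
Among Baptiste, Ivanova, Delgado, Obi, Ferreira, Yilmaz, Reyes, Sorensen and Saleh, by total department service (higher first): Baptiste (25 years) before Ivanova (20 years) before Delgado and Obi (16 years) before Ferreira (12 years) before Yilmaz (11 years) before Reyes and Sorensen (9 years) before Saleh (2 years).
Delgado and Obi both have date of promotion to current rank 24 Nov 2009, so the next rule applies.
Among Delgado and Obi, alphabetically by surname: Delgado before Obi.
Reyes and Sorensen both have date of promotion to current rank 21 Sep 2004, so the next rule applies.
Among Reyes and Sorensen, alphabetically by surname: Reyes before Sorensen.
Full order: Baptiste, Ivanova, Delgado, Obi, Ferreira, Yilmaz, Reyes, Sorensen, Saleh, Leclerc.

Baptiste, Ivanova, Delgado, Obi, Ferreira, Yilmaz, Reyes, Sorensen, Saleh, Leclerc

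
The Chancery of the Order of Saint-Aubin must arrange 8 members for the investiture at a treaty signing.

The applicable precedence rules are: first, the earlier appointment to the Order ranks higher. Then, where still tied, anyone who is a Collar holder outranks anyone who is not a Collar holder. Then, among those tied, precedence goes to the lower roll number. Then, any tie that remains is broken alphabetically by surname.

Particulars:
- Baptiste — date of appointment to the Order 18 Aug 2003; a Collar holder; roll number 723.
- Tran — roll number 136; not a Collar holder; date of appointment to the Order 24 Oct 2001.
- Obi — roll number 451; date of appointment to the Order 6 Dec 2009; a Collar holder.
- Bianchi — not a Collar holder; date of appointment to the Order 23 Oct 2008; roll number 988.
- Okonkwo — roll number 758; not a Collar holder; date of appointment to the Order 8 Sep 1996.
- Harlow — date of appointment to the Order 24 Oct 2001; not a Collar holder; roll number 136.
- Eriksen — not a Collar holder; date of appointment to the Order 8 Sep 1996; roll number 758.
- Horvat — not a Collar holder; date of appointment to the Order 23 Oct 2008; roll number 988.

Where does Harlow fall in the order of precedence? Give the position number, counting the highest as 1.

By date of appointment to the Order (earlier first): Eriksen and Okonkwo (both 8 Sep 1996); then Harlow and Tran (both 24 Oct 2001); then Baptiste (18 Aug 2003); then Bianchi and Horvat (both 23 Oct 2008); then Obi (6 Dec 2009).
Eriksen and Okonkwo are each not a Collar holder, so the next rule applies.
Eriksen and Okonkwo both have roll number 758, so the next rule applies.
Among Eriksen and Okonkwo, alphabetically by surname: Eriksen before Okonkwo.
Harlow and Tran are each not a Collar holder, so the next rule applies.
Harlow and Tran both have roll number 136, so the next rule applies.
Among Harlow and Tran, alphabetically by surname: Harlow before Tran.
Bianchi and Horvat are each not a Collar holder, so the next rule applies.
Bianchi and Horvat both have roll number 988, so the next rule applies.
Among Bianchi and Horvat, alphabetically by surname: Bianchi before Horvat.
Order: Eriksen, Okonkwo, Harlow, Tran, Baptiste, Bianchi, Horvat, Obi. So position 3.

3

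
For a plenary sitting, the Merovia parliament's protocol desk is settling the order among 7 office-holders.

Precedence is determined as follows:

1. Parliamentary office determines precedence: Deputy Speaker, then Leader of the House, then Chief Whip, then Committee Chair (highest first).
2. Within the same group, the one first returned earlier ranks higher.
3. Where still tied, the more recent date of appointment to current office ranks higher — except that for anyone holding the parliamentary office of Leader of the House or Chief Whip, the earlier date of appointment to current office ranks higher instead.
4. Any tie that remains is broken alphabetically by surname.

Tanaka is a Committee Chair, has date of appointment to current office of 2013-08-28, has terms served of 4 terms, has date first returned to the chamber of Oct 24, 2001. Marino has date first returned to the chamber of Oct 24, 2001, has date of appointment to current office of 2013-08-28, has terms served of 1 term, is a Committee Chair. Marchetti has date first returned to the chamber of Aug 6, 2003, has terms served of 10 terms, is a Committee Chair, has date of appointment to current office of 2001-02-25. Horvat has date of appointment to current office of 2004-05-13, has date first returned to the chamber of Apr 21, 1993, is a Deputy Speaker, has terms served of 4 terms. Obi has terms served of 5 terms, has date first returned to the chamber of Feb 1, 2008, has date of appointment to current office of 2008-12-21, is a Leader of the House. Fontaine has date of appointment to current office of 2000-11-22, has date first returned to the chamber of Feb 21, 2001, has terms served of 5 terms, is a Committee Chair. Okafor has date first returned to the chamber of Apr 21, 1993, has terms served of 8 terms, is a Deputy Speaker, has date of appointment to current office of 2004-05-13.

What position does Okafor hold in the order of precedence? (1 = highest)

By parliamentary office: Horvat and Okafor (Deputy Speaker); then Obi (Leader of the House); then Fontaine, Marino, Tanaka and Marchetti (Committee Chair).
Horvat and Okafor both have date first returned to the chamber Apr 21, 1993, so the next rule applies.
Horvat and Okafor both have date of appointment to current office 2004-05-13, so the next rule applies.
Among Horvat and Okafor, alphabetically by surname: Horvat before Okafor.
Among Fontaine, Marino, Tanaka and Marchetti, by date first returned to the chamber (earlier first): Fontaine (Feb 21, 2001) before Marino and Tanaka (Oct 24, 2001) before Marchetti (Aug 6, 2003).
Marino and Tanaka both have date of appointment to current office 2013-08-28, so the next rule applies.
Among Marino and Tanaka, alphabetically by surname: Marino before Tanaka.
Order: Horvat, Okafor, Obi, Fontaine, Marino, Tanaka, Marchetti. So position 2.

2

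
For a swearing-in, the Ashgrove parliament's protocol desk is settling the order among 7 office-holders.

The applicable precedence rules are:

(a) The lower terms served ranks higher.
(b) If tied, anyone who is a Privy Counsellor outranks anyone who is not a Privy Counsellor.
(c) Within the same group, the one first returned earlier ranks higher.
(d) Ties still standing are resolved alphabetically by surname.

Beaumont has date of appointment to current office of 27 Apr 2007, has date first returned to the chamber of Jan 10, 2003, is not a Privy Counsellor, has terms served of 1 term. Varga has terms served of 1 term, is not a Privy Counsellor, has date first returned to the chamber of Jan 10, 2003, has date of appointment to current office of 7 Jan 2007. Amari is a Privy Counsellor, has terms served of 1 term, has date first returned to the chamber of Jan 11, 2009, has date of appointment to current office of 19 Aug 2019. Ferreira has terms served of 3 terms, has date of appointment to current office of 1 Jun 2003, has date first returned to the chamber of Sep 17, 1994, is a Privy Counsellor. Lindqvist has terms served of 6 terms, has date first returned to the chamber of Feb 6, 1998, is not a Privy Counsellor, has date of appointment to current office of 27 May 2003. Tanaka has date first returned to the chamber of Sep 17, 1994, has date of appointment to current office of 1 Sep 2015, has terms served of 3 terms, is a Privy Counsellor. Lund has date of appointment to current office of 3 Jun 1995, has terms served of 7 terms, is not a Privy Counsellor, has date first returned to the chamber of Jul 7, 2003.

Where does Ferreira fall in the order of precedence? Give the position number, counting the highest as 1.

By terms served (lower first): Amari, Beaumont and Varga (each 1 term); then Ferreira and Tanaka (both 3 terms); then Lindqvist (6 terms); then Lund (7 terms).
Among Amari, Beaumont and Varga, a Privy Counsellor before not a Privy Counsellor: Amari (a Privy Counsellor) before Beaumont and Varga (not a Privy Counsellor).
Beaumont and Varga both have date first returned to the chamber Jan 10, 2003, so the next rule applies.
Among Beaumont and Varga, alphabetically by surname: Beaumont before Varga.
Ferreira and Tanaka are each a Privy Counsellor, so the next rule applies.
Ferreira and Tanaka both have date first returned to the chamber Sep 17, 1994, so the next rule applies.
Among Ferreira and Tanaka, alphabetically by surname: Ferreira before Tanaka.
Order: Amari, Beaumont, Varga, Ferreira, Tanaka, Lindqvist, Lund. So position 4.

4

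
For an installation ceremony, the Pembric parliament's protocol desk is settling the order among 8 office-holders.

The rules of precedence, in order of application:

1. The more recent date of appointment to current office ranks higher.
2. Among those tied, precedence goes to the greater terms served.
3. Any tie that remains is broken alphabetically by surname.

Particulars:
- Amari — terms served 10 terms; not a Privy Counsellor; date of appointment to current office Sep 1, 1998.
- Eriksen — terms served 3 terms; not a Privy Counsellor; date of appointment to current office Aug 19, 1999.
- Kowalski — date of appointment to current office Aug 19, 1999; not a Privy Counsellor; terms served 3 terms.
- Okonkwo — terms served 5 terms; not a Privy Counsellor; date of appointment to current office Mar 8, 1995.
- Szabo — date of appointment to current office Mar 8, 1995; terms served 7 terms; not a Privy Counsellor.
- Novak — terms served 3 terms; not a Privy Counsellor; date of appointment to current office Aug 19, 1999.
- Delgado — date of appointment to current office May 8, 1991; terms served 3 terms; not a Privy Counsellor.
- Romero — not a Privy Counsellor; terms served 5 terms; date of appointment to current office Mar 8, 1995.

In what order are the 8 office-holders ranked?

Eriksen, Kowalski, Novak, Amari, Szabo, Okonkwo, Romero, Delgado

By date of appointment to current office (later first): Eriksen, Kowalski and Novak (each Aug 19, 1999); then Amari (Sep 1, 1998); then Szabo, Okonkwo and Romero (each Mar 8, 1995); then Delgado (May 8, 1991).
Eriksen, Kowalski and Novak all have terms served 3 terms, so the next rule applies.
Among Eriksen, Kowalski and Novak, alphabetically by surname: Eriksen before Kowalski before Novak.
Among Szabo, Okonkwo and Romero, by terms served (higher first): Szabo (7 terms) before Okonkwo and Romero (5 terms).
Among Okonkwo and Romero, alphabetically by surname: Okonkwo before Romero.
Full order: Eriksen, Kowalski, Novak, Amari, Szabo, Okonkwo, Romero, Delgado.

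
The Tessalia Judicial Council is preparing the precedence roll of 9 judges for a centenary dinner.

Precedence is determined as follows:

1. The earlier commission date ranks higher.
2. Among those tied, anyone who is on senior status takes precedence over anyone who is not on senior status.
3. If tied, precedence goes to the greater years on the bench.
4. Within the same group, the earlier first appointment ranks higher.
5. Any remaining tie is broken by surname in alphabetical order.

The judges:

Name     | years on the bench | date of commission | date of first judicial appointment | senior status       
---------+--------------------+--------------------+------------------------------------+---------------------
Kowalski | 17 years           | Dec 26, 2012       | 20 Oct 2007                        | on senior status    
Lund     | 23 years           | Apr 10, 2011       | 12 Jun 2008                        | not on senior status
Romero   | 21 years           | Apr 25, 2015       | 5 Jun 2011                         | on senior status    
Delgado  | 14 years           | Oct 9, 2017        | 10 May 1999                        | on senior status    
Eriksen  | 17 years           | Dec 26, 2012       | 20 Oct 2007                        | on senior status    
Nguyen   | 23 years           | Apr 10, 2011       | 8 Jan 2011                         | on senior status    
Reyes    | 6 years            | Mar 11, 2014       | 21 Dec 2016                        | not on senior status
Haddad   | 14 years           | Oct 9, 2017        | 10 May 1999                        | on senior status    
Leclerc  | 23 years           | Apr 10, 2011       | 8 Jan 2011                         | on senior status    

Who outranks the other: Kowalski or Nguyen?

Nguyen

By date of commission (earlier first): Leclerc, Nguyen and Lund (each Apr 10, 2011); then Eriksen and Kowalski (both Dec 26, 2012); then Reyes (Mar 11, 2014); then Romero (Apr 25, 2015); then Delgado and Haddad (both Oct 9, 2017).
Among Leclerc, Nguyen and Lund, on senior status before not on senior status: Leclerc and Nguyen (on senior status) before Lund (not on senior status).
Leclerc and Nguyen both have years on the bench 23 years, so the next rule applies.
Leclerc and Nguyen both have date of first judicial appointment 8 Jan 2011, so the next rule applies.
Among Leclerc and Nguyen, alphabetically by surname: Leclerc before Nguyen.
Eriksen and Kowalski are each on senior status, so the next rule applies.
Eriksen and Kowalski both have years on the bench 17 years, so the next rule applies.
Eriksen and Kowalski both have date of first judicial appointment 20 Oct 2007, so the next rule applies.
Among Eriksen and Kowalski, alphabetically by surname: Eriksen before Kowalski.
Delgado and Haddad are each on senior status, so the next rule applies.
Delgado and Haddad both have years on the bench 14 years, so the next rule applies.
Delgado and Haddad both have date of first judicial appointment 10 May 1999, so the next rule applies.
Among Delgado and Haddad, alphabetically by surname: Delgado before Haddad.
So Nguyen takes precedence.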